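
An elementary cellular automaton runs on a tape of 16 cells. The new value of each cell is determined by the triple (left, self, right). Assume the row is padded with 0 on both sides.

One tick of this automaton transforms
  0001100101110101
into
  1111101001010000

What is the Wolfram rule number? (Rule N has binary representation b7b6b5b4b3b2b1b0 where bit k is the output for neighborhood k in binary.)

position 10: 111 → 0  (bit 7 = 0)
position 4: 110 → 1  (bit 6 = 1)
position 8: 101 → 0  (bit 5 = 0)
position 5: 100 → 0  (bit 4 = 0)
position 3: 011 → 1  (bit 3 = 1)
position 7: 010 → 0  (bit 2 = 0)
position 2: 001 → 1  (bit 1 = 1)
position 0: 000 → 1  (bit 0 = 1)
bits b7..b0 = 01001011 = 75

75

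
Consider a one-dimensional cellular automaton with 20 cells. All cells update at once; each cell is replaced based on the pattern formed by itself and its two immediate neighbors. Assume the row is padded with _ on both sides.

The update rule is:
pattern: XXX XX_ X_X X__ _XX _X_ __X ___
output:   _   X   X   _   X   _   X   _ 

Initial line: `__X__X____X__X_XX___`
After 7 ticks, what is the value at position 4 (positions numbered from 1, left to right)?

X

_X__X____X__X_XXX___
X__X____X__X_XX_X___
__X____X__X_XXXX____
_X____X__X_XX__X____
X____X__X_XXX_X_____
____X__X_XX_XX______
___X__X_XXXXXX______
position 4 holds X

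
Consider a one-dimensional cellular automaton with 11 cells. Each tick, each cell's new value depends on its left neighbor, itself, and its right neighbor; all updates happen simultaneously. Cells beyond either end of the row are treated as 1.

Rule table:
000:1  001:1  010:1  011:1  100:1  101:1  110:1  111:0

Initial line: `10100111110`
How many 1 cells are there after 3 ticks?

11111100011
00000111110
11111100011
count of 1: 8

8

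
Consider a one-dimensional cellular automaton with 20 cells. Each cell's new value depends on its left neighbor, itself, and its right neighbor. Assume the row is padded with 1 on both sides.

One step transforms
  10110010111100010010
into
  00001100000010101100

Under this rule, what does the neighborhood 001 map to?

1

At position 5 the neighborhood is 001; the next row has 1 there.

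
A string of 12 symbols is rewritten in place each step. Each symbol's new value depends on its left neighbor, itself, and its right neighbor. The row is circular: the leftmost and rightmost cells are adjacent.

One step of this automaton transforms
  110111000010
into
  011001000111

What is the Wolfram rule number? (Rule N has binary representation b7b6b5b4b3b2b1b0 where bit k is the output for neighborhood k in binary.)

position 4: 111 → 0  (bit 7 = 0)
position 1: 110 → 1  (bit 6 = 1)
position 2: 101 → 1  (bit 5 = 1)
position 6: 100 → 0  (bit 4 = 0)
position 0: 011 → 0  (bit 3 = 0)
position 10: 010 → 1  (bit 2 = 1)
position 9: 001 → 1  (bit 1 = 1)
position 7: 000 → 0  (bit 0 = 0)
bits b7..b0 = 01100110 = 102

102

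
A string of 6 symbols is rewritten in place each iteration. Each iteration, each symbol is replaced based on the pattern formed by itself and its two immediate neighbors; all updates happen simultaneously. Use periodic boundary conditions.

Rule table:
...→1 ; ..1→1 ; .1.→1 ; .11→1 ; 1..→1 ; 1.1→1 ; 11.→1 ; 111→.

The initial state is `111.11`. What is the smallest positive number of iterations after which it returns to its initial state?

..111.
111.11

2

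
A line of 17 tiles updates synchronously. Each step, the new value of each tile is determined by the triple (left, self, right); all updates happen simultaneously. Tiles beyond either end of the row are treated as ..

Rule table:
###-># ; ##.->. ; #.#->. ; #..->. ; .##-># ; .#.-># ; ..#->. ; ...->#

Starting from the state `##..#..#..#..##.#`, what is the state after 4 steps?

#...#..#..#..#..#
#.#.#..#..#..#..#
#.#.#..#..#..#..#  (fixed point — unchanged through step 4)

#.#.#..#..#..#..#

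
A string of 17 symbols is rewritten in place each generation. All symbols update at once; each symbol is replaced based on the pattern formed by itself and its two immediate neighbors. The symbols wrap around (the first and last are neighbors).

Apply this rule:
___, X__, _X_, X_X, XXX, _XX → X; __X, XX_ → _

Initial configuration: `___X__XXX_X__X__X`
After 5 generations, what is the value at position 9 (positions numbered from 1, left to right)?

XX_XX_XX_XXX_XX_X
X_XX_XX_XXX_XX_XX
_XX_XX_XXX_XX_XXX
XX_XX_XXX_XX_XXX_
X_XX_XXX_XX_XXX_X
position 9 holds _

_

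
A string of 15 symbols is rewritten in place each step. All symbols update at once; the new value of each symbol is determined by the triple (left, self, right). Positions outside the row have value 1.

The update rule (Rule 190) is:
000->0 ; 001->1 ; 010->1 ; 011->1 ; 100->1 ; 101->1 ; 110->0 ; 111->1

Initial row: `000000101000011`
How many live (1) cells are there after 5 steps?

14

100001111100111
010011111011111
111111110111111
111111101111111
111111011111111
count of 1: 14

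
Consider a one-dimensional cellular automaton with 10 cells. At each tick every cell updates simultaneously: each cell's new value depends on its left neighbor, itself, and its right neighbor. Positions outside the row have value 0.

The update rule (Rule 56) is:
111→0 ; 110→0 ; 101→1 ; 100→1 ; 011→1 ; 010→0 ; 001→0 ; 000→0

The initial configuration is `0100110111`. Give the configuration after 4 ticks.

0010101100
0001011010
0000110101
0000101010

0000101010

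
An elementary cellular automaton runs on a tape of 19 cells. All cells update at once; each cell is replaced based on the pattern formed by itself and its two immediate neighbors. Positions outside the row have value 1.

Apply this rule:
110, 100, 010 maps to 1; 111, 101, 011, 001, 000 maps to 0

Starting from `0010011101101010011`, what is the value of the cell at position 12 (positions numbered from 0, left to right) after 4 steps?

1011000100101011000
1001100110101001100
1100110010101100110
0110011010100110010
position 12 holds 0

0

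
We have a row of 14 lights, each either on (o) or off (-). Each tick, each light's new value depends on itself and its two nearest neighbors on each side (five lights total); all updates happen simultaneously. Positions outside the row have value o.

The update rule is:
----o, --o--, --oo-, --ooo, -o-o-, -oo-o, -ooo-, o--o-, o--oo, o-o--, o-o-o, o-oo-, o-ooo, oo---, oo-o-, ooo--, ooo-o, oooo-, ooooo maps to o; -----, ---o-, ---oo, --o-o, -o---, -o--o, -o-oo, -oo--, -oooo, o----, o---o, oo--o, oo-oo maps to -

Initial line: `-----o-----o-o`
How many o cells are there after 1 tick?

tick 1: o--o-o---o---o
count of o: 5

5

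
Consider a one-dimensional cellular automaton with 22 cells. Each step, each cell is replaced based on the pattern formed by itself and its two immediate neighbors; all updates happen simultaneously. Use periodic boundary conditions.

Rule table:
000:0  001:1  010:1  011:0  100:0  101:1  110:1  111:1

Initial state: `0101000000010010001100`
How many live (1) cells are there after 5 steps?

step 1: 1111000000110110010100
step 2: 0111000001011010111101
step 3: 1011000011101111011111
step 4: 1101000101110111101111
step 5: 1111001110111011110111
count of 1: 17

17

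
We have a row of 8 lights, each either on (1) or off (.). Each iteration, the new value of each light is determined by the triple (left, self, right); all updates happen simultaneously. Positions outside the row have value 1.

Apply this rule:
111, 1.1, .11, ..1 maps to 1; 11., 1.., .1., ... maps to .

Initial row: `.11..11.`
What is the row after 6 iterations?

1.111111

11..11.1
1..11.11
..11.111
.11.1111
11.11111
1.111111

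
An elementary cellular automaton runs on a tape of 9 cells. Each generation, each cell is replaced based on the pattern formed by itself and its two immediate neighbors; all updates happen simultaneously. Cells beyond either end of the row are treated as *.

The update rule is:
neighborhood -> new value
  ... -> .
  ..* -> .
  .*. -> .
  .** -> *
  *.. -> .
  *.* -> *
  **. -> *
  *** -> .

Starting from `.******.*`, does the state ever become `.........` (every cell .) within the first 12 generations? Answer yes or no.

no

**....***
.*....*..
*........
*........  (fixed point — unchanged through generation 12)
generation 12 is *........, still not uniform .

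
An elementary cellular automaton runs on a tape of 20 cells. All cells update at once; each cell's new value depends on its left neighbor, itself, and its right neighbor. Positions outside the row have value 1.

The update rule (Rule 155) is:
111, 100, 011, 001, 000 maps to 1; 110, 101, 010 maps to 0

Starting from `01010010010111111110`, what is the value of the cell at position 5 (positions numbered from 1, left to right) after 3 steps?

step 1: 00001101100111111100
step 2: 11111001011111111011
step 3: 11110110011111110011
position 5 holds 0

0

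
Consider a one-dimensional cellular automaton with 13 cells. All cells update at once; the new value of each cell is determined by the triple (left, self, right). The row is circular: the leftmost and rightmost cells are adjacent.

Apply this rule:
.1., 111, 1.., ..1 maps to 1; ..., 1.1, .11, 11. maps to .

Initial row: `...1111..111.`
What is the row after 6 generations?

generation 1: ..1.11.11.1.1
generation 2: 111.......1.1
generation 3: 11.1.....11..
generation 4: ...11...1..11
generation 5: 1.1..1.1111..
generation 6: 1.1111..11.11

1.1111..11.11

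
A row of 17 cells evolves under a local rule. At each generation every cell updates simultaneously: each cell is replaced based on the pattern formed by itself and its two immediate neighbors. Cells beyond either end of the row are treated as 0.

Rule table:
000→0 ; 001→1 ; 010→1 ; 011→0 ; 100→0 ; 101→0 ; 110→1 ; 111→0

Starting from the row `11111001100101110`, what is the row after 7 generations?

00001010101100010
00011010100100110
00101010101101010
01101010100101010
10101010101101010
10101010100101010
10101010101101010

10101010101101010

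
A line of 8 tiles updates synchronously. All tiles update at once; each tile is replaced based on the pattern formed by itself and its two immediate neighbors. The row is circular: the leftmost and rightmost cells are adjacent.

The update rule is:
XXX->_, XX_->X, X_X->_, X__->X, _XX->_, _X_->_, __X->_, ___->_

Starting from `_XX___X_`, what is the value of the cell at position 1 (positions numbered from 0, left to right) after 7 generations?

X

__XX___X
X__XX___
_X__XX__
__X__XX_
___X__XX
X___X__X
XX___X__
position 1 holds X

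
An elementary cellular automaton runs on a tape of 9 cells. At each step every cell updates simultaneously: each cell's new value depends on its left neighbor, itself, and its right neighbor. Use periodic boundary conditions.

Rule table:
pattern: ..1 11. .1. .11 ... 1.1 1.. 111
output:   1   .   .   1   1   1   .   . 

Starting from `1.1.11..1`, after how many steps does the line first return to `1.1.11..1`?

9

step 1: .1.11..11
step 2: 1.11..11.
step 3: .11..11.1
step 4: 11..11.1.
step 5: 1..11.1.1
step 6: ..11.1.11
step 7: .11.1.11.
step 8: 11.1.11..
step 9: 1.1.11..1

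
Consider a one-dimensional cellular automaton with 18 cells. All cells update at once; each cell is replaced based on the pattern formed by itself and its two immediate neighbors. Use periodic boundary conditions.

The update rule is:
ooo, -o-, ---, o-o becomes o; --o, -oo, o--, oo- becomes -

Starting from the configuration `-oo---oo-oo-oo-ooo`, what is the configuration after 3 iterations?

-oooooooo--o---ooo

o---o---o--o--o-o-
o-o-o-o-o--o--oooo
-oooooooo--o---ooo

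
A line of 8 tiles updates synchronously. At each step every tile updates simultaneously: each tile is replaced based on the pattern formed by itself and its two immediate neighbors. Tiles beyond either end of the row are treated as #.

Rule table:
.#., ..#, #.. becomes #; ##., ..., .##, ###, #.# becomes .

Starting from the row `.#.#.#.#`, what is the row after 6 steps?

.#.#.#..
.#.#.###
.#.#....
.#.##..#
.#...##.
.##.#...

.##.#...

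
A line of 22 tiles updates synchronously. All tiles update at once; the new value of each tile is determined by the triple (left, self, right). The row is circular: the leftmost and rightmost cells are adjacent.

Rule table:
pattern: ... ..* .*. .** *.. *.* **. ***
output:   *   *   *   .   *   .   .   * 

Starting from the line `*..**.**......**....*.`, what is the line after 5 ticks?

***.....******..*****.
.*.*****.****.**.***..
**..***...**......*.**
*.**.*.***..*******..*
.....*..*.**.*****.**.

.....*..*.**.*****.**.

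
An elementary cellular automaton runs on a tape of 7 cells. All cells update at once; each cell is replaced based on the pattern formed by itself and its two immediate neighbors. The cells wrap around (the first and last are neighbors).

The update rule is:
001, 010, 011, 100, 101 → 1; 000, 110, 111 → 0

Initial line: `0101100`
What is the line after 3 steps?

1111010
1000111
0101100

0101100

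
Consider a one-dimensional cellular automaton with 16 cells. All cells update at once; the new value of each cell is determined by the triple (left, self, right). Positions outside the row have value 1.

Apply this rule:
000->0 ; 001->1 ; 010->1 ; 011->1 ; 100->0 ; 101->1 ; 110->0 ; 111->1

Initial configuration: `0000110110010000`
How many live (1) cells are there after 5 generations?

10

0001101100110001
0011011001100011
0110110011000111
1101100110001111
1011001100011111
count of 1: 10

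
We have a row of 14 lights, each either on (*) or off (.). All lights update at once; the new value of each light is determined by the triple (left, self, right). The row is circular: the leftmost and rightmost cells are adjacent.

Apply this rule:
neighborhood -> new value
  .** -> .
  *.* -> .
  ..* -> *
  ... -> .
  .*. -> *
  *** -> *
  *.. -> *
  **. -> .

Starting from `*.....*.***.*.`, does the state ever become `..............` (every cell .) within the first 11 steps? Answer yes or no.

**...**..*..*.
..*.*..******.
.**.***.****.*
.....*...**..*
*...***.*..***
.*.*.*..***.**
.*.*.***.*....
**.*..*..**...
...******..*.*
*.*.****.***.*
..*..**...*...
step 11 is ..*..**...*..., still not uniform .

no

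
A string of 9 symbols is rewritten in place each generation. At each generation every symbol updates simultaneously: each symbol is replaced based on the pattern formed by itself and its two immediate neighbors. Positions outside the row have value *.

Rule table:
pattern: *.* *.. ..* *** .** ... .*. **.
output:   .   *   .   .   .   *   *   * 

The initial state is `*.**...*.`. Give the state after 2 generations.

**...*.*.

generation 1: *..***.*.
generation 2: **...*.*.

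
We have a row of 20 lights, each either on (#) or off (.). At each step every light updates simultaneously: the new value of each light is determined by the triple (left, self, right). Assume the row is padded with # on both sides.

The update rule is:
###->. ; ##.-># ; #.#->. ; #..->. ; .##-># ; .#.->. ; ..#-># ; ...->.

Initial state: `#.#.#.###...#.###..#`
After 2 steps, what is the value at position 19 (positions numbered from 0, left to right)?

.

#.....#.#..#..#.#.##
#....#....#..#....#.
position 19 holds .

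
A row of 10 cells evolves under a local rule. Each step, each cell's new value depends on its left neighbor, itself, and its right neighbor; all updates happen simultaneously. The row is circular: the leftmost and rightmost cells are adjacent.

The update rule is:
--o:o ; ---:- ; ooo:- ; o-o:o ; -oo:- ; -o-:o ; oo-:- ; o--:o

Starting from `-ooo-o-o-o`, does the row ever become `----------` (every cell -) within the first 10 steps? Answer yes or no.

no

o---oooooo
-o-o------
ooooo-----
-----o---o
o---ooo-oo
-o-o---o--
ooooo-ooo-
-----o---o  (repeats step 4; period 4)
step 10: -o-o---o--
step 10 is -o-o---o--, still not uniform -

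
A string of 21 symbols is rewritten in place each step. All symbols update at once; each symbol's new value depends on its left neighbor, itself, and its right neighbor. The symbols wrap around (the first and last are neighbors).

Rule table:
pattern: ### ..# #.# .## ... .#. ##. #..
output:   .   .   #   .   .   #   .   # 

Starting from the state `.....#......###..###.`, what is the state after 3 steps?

.#.....##........#...

.....##........#....#
#......#.......##...#
.#.....##........#...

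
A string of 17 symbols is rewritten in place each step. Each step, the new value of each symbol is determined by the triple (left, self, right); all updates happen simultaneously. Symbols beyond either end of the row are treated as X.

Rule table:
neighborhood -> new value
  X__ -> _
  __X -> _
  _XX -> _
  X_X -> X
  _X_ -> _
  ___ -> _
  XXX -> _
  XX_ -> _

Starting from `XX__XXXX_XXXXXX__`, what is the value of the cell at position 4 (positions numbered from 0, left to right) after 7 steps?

step 1: ________X________
step 2: _________________
step 3: _________________  (fixed point — unchanged through step 7)
position 4 holds _

_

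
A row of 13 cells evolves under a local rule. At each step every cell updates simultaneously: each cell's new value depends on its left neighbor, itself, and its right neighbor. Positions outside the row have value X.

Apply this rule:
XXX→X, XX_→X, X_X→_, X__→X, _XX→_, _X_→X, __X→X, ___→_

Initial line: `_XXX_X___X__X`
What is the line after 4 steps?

__XX_XX_XXXX_
XX_X__X__XXX_
XX_XXXXXX_XX_
XX__XXXXX__X_

XX__XXXXX__X_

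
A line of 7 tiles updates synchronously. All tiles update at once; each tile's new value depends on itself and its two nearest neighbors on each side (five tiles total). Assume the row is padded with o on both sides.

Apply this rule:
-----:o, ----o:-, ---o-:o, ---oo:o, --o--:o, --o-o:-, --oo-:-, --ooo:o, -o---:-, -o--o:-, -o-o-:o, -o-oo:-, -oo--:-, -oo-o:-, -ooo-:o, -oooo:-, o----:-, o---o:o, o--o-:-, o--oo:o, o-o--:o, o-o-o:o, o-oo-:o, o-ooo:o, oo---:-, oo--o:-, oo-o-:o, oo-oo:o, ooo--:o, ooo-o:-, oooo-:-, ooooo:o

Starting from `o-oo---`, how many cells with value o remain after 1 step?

4

-oo--oo
count of o: 4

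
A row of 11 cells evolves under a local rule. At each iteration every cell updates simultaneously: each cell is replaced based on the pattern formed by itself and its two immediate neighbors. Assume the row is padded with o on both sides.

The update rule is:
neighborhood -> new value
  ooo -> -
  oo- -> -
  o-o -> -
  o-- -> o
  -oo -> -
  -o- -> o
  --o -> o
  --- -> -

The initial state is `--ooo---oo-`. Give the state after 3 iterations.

iteration 1: oo---o-o---
iteration 2: --o-oo-oo-o
iteration 3: ooo--------

ooo--------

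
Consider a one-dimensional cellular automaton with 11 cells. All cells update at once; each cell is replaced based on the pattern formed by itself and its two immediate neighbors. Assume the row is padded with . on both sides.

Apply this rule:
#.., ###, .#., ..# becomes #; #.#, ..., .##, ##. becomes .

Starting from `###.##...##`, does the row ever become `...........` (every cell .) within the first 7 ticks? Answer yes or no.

no

tick 1: .#....#.#..
tick 2: ###..##.##.
tick 3: .#.##.....#
tick 4: ##...#...##
tick 5: ..#.###.#..
tick 6: .##..#..##.
tick 7: #..#####..#
tick 7 is #..#####..#, still not uniform .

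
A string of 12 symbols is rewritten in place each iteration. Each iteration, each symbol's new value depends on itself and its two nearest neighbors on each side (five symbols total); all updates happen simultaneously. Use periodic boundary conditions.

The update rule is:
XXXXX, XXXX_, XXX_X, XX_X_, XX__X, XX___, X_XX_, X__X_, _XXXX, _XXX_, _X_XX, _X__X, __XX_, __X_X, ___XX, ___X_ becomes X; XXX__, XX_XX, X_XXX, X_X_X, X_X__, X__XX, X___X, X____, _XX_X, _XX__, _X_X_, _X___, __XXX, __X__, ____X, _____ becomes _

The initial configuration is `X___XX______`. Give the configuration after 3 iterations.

iteration 1: ___XX_X____X
iteration 2: __XX_X____X_
iteration 3: _XX_X____X__

_XX_X____X__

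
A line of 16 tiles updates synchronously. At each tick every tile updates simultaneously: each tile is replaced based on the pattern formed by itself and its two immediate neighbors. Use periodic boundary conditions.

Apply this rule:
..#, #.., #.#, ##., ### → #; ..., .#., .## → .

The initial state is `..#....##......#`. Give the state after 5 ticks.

tick 1: ##.#..#.##....#.
tick 2: .##.##.#.##..#.#
tick 3: #.##.##.#.###.#.
tick 4: .#.##.##.#.###.#
tick 5: #.#.##.##.#.###.

#.#.##.##.#.###.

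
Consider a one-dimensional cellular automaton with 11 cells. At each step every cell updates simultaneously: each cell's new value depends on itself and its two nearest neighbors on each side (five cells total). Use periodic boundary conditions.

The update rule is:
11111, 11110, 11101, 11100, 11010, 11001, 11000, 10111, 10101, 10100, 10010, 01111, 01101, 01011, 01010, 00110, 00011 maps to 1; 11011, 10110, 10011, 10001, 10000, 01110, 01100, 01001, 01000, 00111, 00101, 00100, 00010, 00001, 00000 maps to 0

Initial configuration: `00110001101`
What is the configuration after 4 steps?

00101011111
11011111111
11011111111  (fixed point — unchanged through step 4)

11011111111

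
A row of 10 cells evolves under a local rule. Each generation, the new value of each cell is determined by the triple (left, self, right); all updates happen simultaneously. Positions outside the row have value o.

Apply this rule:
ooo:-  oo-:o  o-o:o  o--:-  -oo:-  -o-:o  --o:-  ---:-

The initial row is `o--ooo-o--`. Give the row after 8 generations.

o------o--

generation 1: o----ooo--
generation 2: o------o--
generation 3: o------o--  (fixed point — unchanged through generation 8)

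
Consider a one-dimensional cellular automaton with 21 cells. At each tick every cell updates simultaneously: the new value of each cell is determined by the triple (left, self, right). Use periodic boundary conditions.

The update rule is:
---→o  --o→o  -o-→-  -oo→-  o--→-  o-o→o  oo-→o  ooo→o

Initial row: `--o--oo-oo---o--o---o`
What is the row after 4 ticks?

-o--o-oo-o-oo--o--oo-
o--o-o-oo-o-o-o--o-o-
--o-o-o-oo-o-o--o-o-o
-o-o-o-o-oo-o--o-o-o-

-o-o-o-o-oo-o--o-o-o-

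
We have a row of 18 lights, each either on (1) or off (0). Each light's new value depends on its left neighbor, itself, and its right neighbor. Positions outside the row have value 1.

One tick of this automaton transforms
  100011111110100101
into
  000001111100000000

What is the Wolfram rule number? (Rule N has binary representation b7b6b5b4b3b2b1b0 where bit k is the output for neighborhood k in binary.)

position 5: 111 → 1  (bit 7 = 1)
position 0: 110 → 0  (bit 6 = 0)
position 11: 101 → 0  (bit 5 = 0)
position 1: 100 → 0  (bit 4 = 0)
position 4: 011 → 0  (bit 3 = 0)
position 12: 010 → 0  (bit 2 = 0)
position 3: 001 → 0  (bit 1 = 0)
position 2: 000 → 0  (bit 0 = 0)
bits b7..b0 = 10000000 = 128

128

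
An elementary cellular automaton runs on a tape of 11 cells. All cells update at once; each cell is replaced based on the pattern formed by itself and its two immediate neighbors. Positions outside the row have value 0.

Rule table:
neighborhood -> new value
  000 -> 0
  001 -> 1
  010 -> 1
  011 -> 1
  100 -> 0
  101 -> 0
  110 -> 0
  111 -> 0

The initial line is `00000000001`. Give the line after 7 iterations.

00011000000

00000000011
00000000110
00000001100
00000011000
00000110000
00001100000
00011000000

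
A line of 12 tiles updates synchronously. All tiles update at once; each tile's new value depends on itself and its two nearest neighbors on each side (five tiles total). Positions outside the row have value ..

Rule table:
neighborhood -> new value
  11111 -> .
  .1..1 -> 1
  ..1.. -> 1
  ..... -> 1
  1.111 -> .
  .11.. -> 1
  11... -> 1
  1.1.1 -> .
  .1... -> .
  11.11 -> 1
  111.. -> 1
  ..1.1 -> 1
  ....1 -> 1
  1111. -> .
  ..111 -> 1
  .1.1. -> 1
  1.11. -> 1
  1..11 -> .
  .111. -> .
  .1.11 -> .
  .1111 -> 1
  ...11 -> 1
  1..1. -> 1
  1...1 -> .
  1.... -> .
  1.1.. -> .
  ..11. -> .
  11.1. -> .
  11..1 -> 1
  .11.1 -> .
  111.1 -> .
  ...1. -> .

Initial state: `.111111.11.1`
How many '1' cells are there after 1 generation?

5

111....11...
count of 1: 5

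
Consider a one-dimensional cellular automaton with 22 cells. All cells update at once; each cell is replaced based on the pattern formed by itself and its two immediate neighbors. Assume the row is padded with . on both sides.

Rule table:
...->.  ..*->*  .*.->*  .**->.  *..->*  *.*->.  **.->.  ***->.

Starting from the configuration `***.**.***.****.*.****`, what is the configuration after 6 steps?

step 1: ................*.....
step 2: ...............***....
step 3: ..............*...*...
step 4: .............***.***..
step 5: ............*.......*.
step 6: ...........***.....***

...........***.....***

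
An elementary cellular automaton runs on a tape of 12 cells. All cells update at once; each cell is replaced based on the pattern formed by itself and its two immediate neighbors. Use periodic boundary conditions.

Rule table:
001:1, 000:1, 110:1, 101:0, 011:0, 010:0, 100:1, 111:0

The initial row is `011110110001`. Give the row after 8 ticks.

000010011110
111101100011
000100111100
111011000111
001001111000
110110001111
010011110000
101100011111

101100011111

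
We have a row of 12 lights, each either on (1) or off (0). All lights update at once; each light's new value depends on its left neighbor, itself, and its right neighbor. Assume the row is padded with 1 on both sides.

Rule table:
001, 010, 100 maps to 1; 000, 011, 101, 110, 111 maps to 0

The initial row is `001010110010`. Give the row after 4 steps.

011110100110

111010001110
000011010000
100100011001
011110100110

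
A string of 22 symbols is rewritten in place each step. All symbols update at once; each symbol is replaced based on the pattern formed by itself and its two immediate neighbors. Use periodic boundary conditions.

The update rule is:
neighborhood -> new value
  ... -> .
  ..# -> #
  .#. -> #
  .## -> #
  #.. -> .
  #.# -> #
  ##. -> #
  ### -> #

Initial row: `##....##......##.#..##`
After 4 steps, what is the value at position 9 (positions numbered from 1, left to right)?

.

step 1: ##...###.....#####.###
step 2: ##..####....##########
step 3: ##.#####...###########
step 4: ########..############
position 9 holds .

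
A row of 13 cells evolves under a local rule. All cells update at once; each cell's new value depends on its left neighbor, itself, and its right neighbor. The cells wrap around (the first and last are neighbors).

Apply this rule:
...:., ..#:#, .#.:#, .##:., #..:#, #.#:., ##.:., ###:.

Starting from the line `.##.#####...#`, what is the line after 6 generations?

#....##...###

generation 1: .........#.##
generation 2: #.......##...
generation 3: ##.....#..#.#
generation 4: ..#...#####..
generation 5: .###.#.....#.
generation 6: #....##...###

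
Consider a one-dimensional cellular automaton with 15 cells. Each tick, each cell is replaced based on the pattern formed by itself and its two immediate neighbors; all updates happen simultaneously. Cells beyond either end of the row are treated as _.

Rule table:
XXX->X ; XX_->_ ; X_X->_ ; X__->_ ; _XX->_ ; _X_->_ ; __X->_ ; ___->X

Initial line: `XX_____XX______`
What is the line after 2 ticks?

tick 1: ___XXX____XXXXX
tick 2: XX__X__XX__XXX_

XX__X__XX__XXX_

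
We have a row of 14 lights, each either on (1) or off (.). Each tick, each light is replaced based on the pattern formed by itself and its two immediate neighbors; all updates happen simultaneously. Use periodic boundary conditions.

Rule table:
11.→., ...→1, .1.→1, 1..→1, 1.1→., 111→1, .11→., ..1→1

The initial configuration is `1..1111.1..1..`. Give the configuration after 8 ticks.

1.11..........

111.11..111111
11....11.11111
1.1111....1111
...11.1111.111
111....11...1.
.1.1111..1111.
11..11.11.11.1
1.11..........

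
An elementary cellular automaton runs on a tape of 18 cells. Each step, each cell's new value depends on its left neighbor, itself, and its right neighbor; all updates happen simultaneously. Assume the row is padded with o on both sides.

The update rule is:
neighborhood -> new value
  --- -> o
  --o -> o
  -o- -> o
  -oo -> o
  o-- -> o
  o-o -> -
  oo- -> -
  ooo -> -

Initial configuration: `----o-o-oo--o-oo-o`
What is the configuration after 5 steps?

ooooo-o-o-ooo-o--o
------o-o-o---oooo
ooooooo-o-ooooo---
--------o-o----ooo
ooooooooo-oooooo--

ooooooooo-oooooo--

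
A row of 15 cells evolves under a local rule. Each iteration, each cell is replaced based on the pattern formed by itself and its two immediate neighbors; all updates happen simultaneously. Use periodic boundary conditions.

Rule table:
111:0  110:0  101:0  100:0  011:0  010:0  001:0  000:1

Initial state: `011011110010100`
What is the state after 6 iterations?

000000000000001
011111111111100
000000000000001  (repeats iteration 1; period 2)
iteration 6: 011111111111100

011111111111100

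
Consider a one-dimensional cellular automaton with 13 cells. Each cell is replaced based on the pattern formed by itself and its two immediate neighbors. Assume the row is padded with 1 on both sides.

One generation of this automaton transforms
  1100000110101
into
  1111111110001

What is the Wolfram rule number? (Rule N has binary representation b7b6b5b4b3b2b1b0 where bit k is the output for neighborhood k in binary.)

position 0: 111 → 1  (bit 7 = 1)
position 1: 110 → 1  (bit 6 = 1)
position 9: 101 → 0  (bit 5 = 0)
position 2: 100 → 1  (bit 4 = 1)
position 7: 011 → 1  (bit 3 = 1)
position 10: 010 → 0  (bit 2 = 0)
position 6: 001 → 1  (bit 1 = 1)
position 3: 000 → 1  (bit 0 = 1)
bits b7..b0 = 11011011 = 219

219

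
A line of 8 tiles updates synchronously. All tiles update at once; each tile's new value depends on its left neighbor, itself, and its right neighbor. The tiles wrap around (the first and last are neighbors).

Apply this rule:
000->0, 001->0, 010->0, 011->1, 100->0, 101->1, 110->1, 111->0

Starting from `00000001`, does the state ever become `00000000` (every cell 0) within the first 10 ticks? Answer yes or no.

yes

00000000
all cells are 0 at tick 1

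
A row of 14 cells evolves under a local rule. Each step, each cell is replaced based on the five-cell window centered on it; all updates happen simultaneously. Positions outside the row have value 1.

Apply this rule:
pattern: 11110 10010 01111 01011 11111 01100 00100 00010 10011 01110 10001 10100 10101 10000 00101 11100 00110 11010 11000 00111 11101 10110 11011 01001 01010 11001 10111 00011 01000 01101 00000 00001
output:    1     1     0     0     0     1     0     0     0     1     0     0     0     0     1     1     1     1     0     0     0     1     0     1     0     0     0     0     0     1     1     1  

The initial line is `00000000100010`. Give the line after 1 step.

00111110000010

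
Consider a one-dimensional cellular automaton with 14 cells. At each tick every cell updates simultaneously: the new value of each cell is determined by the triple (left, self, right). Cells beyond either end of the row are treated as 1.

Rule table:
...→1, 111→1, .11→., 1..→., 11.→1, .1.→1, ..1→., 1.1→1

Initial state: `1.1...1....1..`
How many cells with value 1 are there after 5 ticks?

111.1.1.11.1..
11111111.111..
111111111.11..
1111111111.1..
111111111111..
count of 1: 12

12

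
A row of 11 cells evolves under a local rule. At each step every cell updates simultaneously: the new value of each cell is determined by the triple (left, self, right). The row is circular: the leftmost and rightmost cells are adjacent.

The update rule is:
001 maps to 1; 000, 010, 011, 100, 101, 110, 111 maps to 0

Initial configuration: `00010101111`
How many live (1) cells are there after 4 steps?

1

00100000000
01000000000
10000000000
00000000001
count of 1: 1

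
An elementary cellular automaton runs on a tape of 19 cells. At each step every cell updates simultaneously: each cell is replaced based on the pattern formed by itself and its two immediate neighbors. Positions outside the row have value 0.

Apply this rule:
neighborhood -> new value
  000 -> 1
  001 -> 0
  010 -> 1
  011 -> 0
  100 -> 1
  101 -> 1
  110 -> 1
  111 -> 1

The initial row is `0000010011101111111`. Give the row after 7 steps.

0011001111011001111

step 1: 1111011001110111111
step 2: 0111101100111011111
step 3: 0011110110011101111
step 4: 1001111011001110111
step 5: 1100111101100111011
step 6: 0110011110110011101
step 7: 0011001111011001111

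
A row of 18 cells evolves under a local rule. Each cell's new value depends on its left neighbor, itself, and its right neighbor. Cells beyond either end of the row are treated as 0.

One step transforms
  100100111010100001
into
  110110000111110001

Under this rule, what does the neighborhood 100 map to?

1

At position 1 the neighborhood is 100; the next row has 1 there.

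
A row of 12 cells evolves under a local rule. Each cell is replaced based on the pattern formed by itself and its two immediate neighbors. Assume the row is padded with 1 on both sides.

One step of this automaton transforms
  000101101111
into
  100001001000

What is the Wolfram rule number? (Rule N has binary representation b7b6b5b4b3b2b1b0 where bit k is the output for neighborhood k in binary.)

position 9: 111 → 0  (bit 7 = 0)
position 6: 110 → 0  (bit 6 = 0)
position 4: 101 → 0  (bit 5 = 0)
position 0: 100 → 1  (bit 4 = 1)
position 5: 011 → 1  (bit 3 = 1)
position 3: 010 → 0  (bit 2 = 0)
position 2: 001 → 0  (bit 1 = 0)
position 1: 000 → 0  (bit 0 = 0)
bits b7..b0 = 00011000 = 24

24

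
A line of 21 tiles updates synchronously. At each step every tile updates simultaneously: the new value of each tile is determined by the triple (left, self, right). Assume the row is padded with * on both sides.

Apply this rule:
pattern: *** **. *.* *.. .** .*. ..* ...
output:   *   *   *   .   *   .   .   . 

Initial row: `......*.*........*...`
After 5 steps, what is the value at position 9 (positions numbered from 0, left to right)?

.

.......*.............
.....................
.....................  (fixed point — unchanged through step 5)
position 9 holds .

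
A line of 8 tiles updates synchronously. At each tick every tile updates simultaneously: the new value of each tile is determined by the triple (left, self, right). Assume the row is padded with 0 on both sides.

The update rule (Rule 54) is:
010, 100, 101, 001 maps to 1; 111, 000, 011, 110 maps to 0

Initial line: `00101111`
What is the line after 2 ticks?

10001000

tick 1: 01110000
tick 2: 10001000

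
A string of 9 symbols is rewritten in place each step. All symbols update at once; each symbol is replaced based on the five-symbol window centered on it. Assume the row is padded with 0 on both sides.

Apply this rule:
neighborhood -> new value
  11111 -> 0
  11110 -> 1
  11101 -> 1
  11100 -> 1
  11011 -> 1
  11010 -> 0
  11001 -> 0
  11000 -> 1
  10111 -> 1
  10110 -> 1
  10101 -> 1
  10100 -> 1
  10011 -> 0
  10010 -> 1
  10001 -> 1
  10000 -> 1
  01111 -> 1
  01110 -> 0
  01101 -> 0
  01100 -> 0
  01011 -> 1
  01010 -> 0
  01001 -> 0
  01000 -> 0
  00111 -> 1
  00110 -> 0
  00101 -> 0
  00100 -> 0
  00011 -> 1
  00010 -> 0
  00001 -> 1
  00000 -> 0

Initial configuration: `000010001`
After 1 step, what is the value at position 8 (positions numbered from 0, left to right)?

001000100
position 8 holds 0

0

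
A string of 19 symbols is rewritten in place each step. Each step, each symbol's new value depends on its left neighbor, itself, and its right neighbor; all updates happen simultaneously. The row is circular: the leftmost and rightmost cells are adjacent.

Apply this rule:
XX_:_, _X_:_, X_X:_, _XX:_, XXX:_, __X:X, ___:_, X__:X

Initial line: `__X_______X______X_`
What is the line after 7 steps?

_X_X_____X_X____X_X
____X___X___X__X___
___X_X_X_X_X_XX_X__
__X______________X_
_X_X____________X_X
____X__________X___
___X_X________X_X__

___X_X________X_X__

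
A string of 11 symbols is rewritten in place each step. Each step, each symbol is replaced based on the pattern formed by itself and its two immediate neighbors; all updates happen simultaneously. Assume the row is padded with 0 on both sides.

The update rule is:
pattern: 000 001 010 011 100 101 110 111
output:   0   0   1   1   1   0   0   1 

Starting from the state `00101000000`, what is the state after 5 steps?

00101010110

00101100000
00101010000
00101011000
00101010100
00101010110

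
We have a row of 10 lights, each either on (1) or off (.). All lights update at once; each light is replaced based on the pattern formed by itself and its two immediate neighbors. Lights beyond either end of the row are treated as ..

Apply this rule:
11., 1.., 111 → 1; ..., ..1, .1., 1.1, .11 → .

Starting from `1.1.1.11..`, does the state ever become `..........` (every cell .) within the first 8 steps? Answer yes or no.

step 1: .......11.
step 2: ........11
step 3: .........1
step 4: ..........
all cells are . at step 4

yes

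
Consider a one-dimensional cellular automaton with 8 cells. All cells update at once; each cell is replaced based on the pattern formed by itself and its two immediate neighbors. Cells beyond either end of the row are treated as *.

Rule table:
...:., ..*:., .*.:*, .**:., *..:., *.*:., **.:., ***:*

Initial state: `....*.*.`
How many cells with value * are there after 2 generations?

2

....*.*.  (fixed point — unchanged through generation 2)
count of *: 2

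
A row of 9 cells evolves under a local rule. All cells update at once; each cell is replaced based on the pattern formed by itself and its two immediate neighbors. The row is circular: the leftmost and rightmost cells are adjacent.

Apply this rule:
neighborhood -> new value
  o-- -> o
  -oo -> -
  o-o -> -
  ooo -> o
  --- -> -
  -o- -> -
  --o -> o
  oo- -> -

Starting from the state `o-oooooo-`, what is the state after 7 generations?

---oooo--
--o-oo-o-
-o------o
--o----o-
-o-o--o-o
----oo---
---o--o--

---o--o--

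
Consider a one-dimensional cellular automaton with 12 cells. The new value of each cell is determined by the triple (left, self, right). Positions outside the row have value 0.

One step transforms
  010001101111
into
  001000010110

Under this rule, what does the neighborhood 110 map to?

0

At position 6 the neighborhood is 110; the next row has 0 there.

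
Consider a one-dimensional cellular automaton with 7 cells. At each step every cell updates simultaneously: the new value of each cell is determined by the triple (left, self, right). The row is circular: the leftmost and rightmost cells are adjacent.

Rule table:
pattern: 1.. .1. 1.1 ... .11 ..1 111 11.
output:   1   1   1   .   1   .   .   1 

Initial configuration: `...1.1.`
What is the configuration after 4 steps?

step 1: ...1111
step 2: 1..1..1
step 3: 11.11.1
step 4: .111111

.111111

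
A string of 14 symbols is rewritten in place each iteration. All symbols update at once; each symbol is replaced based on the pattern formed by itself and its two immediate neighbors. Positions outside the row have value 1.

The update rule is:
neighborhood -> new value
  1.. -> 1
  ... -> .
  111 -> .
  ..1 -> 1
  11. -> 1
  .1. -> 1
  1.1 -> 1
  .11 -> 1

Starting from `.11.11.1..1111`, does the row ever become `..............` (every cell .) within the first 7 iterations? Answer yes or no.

no

iteration 1: 11111111111...
iteration 2: ..........11.1
iteration 3: 1........11111
iteration 4: 11......11....
iteration 5: .11....1111..1
iteration 6: 1111..11..1111
iteration 7: ...11111111...
iteration 7 is ...11111111..., still not uniform .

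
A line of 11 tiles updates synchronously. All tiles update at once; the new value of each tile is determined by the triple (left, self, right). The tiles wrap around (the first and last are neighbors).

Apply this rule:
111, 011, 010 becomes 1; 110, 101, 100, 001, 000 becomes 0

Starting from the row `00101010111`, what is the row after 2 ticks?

00101010110
00101010100

00101010100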